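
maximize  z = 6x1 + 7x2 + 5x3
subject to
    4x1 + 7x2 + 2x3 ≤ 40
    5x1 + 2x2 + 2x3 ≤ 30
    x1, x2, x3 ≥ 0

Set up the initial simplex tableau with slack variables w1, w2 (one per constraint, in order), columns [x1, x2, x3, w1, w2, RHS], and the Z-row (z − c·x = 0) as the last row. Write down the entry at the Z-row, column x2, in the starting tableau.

-7

The Z-row carries the negated objective coefficients: the x2 entry is -7.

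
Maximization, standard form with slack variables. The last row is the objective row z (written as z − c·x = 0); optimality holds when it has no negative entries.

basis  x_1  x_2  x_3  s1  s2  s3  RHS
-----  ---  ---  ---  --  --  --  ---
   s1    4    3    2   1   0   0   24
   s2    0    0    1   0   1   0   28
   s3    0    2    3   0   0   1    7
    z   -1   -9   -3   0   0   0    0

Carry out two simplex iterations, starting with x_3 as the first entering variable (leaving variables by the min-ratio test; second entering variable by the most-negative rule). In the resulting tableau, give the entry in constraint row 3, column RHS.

Ratio test on column x_3 — row 1: 24/2 = 12; row 2: 28/1 = 28; row 3: 7/3 = 7/3. Minimum is 7/3 at row 3 (s3 leaves); pivot element 3.
Divide row 3 by 3; eliminate column x_3 from the other rows.
Second iteration: most negative z-row entry is -7 in column x_2, so x_2 enters.
Ratio test on column x_2 — row 1: (58/3)/(5/3) = 58/5; row 2: entry -2/3 ≤ 0; row 3: (7/3)/(2/3) = 7/2. Minimum is 7/2 at row 3 (x_3 leaves); pivot element 2/3.
Divide row 3 by 2/3; eliminate column x_2 from the other rows.
After both pivots, the entry at constraint row 3, column RHS is 7/2.

7/2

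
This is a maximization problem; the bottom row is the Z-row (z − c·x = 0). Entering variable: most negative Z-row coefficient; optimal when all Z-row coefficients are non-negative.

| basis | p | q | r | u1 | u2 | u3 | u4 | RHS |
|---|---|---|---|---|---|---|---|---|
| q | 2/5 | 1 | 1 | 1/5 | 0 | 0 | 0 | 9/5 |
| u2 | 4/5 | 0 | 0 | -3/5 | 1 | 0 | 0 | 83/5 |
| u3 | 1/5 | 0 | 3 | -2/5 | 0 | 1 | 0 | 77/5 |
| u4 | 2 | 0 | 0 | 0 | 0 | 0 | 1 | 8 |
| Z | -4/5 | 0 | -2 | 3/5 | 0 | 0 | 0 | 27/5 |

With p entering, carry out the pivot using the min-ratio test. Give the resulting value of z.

Ratio test on column p — row 1: (9/5)/(2/5) = 9/2; row 2: (83/5)/(4/5) = 83/4; row 3: (77/5)/(1/5) = 77; row 4: 8/2 = 4. Minimum is 4 at row 4 (u4 leaves); pivot element 2.
Pivot on row 4; the Z-row RHS becomes 27/5 − (-4/5)·4 = 43/5.

43/5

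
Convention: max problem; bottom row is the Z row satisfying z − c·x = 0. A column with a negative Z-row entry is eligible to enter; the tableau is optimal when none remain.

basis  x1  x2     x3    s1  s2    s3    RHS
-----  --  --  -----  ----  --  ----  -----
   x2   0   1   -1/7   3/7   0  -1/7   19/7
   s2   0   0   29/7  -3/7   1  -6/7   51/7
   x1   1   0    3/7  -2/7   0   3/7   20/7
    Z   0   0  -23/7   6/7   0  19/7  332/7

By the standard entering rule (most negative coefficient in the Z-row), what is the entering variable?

Negative Z-row entries: x3: -23/7.
The most negative is -23/7 in column x3, so x3 enters.

x3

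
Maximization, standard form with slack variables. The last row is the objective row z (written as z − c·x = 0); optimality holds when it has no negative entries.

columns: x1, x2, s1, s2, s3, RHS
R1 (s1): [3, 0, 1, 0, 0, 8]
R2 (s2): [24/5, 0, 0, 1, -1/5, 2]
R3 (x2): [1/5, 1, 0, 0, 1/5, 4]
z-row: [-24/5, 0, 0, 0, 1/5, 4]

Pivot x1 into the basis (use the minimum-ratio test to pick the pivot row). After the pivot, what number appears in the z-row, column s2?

Ratio test on column x1 — row 1: 8/3 = 8/3; row 2: 2/(24/5) = 5/12; row 3: 4/(1/5) = 20. Minimum is 5/12 at row 2 (s2 leaves); pivot element 24/5.
Divide row 2 by 24/5; eliminate column x1 from the other rows.
z-row update in column s2: 0 − (-24/5)·(5/24) = 1.

1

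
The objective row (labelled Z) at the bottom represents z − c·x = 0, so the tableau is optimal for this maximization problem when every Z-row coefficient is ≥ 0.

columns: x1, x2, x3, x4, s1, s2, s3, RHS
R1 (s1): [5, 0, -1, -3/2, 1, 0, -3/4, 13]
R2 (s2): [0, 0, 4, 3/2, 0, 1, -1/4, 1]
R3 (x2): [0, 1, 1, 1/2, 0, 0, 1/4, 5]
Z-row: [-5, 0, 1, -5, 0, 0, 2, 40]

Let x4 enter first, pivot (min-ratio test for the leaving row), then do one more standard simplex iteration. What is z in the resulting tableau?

172/3

Ratio test on column x4 — row 1: entry -3/2 ≤ 0; row 2: 1/(3/2) = 2/3; row 3: 5/(1/2) = 10. Minimum is 2/3 at row 2 (s2 leaves); pivot element 3/2.
Pivot on row 2; the Z-row RHS becomes 40 − (-5)·(2/3) = 130/3.
Next entering variable (most negative Z-row entry -5): x1.
Ratio test on column x1 — row 1: 14/5 = 14/5; row 2: entry 0 ≤ 0; row 3: entry 0 ≤ 0. Minimum is 14/5 at row 1 (s1 leaves); pivot element 5.
After the second pivot the Z-row RHS is 130/3 − (-5)·(14/5) = 172/3.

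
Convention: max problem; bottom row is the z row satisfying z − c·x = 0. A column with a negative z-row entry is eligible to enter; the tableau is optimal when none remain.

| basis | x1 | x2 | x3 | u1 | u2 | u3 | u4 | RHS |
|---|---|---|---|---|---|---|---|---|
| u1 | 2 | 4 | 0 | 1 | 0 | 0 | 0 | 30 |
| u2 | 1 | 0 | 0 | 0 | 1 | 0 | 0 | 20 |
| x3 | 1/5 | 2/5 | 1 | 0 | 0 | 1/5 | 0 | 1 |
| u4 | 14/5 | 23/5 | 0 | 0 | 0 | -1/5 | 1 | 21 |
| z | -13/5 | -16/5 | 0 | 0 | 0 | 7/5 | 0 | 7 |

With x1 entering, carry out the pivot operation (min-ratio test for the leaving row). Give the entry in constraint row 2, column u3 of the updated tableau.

-1

Ratio test on column x1 — row 1: 30/2 = 15; row 2: 20/1 = 20; row 3: 1/(1/5) = 5; row 4: 21/(14/5) = 15/2. Minimum is 5 at row 3 (x3 leaves); pivot element 1/5.
Divide row 3 by 1/5; eliminate column x1 from the other rows.
Row 2 update in column u3: 0 − 1·1 = -1.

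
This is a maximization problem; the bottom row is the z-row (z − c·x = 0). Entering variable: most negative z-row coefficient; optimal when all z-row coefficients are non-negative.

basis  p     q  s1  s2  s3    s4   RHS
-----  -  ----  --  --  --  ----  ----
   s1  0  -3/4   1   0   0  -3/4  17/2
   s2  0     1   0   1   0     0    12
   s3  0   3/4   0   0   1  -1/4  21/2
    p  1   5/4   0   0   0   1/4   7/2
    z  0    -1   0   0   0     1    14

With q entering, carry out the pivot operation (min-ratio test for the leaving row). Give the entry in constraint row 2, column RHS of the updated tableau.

Ratio test on column q — row 1: entry -3/4 ≤ 0; row 2: 12/1 = 12; row 3: (21/2)/(3/4) = 14; row 4: (7/2)/(5/4) = 14/5. Minimum is 14/5 at row 4 (p leaves); pivot element 5/4.
Divide row 4 by 5/4; eliminate column q from the other rows.
Row 2 update in column RHS: 12 − 1·(14/5) = 46/5.

46/5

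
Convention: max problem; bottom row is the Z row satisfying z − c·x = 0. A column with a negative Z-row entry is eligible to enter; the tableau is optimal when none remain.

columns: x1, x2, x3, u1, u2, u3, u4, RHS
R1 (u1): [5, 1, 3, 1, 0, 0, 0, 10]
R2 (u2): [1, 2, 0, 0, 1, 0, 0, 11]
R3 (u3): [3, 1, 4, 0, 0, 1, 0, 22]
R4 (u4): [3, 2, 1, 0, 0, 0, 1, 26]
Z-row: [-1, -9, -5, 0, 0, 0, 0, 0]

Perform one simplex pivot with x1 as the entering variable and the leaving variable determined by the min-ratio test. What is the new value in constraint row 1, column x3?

Ratio test on column x1 — row 1: 10/5 = 2; row 2: 11/1 = 11; row 3: 22/3 = 22/3; row 4: 26/3 = 26/3. Minimum is 2 at row 1 (u1 leaves); pivot element 5.
Divide row 1 by 5; eliminate column x1 from the other rows.
In the new row 1, the x3 entry is the old entry divided by the pivot: 3/5 = 3/5.

3/5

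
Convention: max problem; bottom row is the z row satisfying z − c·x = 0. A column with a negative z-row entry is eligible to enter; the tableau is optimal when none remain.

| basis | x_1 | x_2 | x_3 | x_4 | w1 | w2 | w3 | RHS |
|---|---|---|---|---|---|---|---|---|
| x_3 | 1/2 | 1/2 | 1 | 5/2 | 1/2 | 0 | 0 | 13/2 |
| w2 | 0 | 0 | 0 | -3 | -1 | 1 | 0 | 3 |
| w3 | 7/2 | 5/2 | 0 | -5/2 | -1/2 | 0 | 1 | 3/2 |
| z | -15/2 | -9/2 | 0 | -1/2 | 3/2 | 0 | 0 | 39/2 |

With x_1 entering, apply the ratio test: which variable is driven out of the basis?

w3

Column x_1 entries and ratios — x_3: (13/2)/(1/2) = 13; w2: 0 ≤ 0, skip; w3: (3/2)/(7/2) = 3/7.
Smallest ratio is 3/7 in the row of w3, so w3 leaves.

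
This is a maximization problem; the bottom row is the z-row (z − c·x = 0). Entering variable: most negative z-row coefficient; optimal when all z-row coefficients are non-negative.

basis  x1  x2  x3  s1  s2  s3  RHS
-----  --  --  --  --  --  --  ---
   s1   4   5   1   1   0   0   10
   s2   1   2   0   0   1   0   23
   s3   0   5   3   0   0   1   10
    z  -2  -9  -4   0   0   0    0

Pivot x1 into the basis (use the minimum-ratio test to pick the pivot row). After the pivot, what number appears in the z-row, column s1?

Ratio test on column x1 — row 1: 10/4 = 5/2; row 2: 23/1 = 23; row 3: entry 0 ≤ 0. Minimum is 5/2 at row 1 (s1 leaves); pivot element 4.
Divide row 1 by 4; eliminate column x1 from the other rows.
z-row update in column s1: 0 − (-2)·(1/4) = 1/2.

1/2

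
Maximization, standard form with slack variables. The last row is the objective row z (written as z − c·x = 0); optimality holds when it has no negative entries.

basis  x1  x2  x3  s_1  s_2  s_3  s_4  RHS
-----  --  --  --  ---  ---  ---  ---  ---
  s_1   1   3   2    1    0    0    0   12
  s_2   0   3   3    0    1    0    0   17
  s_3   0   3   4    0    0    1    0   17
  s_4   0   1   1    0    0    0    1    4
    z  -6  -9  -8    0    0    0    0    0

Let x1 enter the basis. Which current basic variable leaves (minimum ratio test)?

s_1

Column x1 entries and ratios — s_1: 12/1 = 12; s_2: 0 ≤ 0, skip; s_3: 0 ≤ 0, skip; s_4: 0 ≤ 0, skip.
Smallest ratio is 12 in the row of s_1, so s_1 leaves.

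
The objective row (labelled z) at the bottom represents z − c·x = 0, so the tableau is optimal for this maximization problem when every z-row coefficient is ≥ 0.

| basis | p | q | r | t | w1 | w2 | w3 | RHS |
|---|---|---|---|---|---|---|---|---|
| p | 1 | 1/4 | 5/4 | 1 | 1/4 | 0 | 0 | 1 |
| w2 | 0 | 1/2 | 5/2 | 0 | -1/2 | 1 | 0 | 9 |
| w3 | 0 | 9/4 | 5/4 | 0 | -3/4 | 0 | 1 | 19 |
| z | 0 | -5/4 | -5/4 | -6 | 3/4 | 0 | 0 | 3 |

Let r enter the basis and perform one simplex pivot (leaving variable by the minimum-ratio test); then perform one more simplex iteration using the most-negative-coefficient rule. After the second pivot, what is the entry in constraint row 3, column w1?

Ratio test on column r — row 1: 1/(5/4) = 4/5; row 2: 9/(5/2) = 18/5; row 3: 19/(5/4) = 76/5. Minimum is 4/5 at row 1 (p leaves); pivot element 5/4.
Divide row 1 by 5/4; eliminate column r from the other rows.
Second iteration: most negative z-row entry is -5 in column t, so t enters.
Ratio test on column t — row 1: (4/5)/(4/5) = 1; row 2: entry -2 ≤ 0; row 3: entry -1 ≤ 0. Minimum is 1 at row 1 (r leaves); pivot element 4/5.
Divide row 1 by 4/5; eliminate column t from the other rows.
After both pivots, the entry at constraint row 3, column w1 is -3/4.

-3/4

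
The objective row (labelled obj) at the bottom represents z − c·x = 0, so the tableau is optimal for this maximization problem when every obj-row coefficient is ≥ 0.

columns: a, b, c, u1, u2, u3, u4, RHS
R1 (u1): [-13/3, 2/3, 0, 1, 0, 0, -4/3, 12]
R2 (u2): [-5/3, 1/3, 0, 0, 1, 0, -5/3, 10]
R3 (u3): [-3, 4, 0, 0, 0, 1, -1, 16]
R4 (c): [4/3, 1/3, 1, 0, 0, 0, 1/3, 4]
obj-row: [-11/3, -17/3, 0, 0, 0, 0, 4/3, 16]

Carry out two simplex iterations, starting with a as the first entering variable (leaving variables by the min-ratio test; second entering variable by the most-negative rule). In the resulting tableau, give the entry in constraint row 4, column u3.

-1/19

Ratio test on column a — row 1: entry -13/3 ≤ 0; row 2: entry -5/3 ≤ 0; row 3: entry -3 ≤ 0; row 4: 4/(4/3) = 3. Minimum is 3 at row 4 (c leaves); pivot element 4/3.
Divide row 4 by 4/3; eliminate column a from the other rows.
Second iteration: most negative obj-row entry is -19/4 in column b, so b enters.
Ratio test on column b — row 1: 25/(7/4) = 100/7; row 2: 15/(3/4) = 20; row 3: 25/(19/4) = 100/19; row 4: 3/(1/4) = 12. Minimum is 100/19 at row 3 (u3 leaves); pivot element 19/4.
Divide row 3 by 19/4; eliminate column b from the other rows.
After both pivots, the entry at constraint row 4, column u3 is -1/19.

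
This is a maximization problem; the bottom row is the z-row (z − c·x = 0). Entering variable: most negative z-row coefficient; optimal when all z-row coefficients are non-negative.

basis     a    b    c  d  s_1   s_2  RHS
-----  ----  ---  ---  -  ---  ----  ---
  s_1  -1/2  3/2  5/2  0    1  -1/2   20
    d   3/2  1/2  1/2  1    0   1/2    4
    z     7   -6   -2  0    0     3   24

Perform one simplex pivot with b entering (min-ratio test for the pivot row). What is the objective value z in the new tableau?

Ratio test on column b — row 1: 20/(3/2) = 40/3; row 2: 4/(1/2) = 8. Minimum is 8 at row 2 (d leaves); pivot element 1/2.
Pivot on row 2; the z-row RHS becomes 24 − (-6)·8 = 72.

72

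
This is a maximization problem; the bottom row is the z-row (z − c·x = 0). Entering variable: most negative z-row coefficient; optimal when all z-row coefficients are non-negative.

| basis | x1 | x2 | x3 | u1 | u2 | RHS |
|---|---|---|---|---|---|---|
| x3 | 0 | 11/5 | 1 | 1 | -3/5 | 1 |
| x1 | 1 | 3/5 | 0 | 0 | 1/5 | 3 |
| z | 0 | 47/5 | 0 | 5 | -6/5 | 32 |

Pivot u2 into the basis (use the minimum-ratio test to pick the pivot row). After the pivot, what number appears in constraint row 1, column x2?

Ratio test on column u2 — row 1: entry -3/5 ≤ 0; row 2: 3/(1/5) = 15. Minimum is 15 at row 2 (x1 leaves); pivot element 1/5.
Divide row 2 by 1/5; eliminate column u2 from the other rows.
Row 1 update in column x2: 11/5 − (-3/5)·3 = 4.

4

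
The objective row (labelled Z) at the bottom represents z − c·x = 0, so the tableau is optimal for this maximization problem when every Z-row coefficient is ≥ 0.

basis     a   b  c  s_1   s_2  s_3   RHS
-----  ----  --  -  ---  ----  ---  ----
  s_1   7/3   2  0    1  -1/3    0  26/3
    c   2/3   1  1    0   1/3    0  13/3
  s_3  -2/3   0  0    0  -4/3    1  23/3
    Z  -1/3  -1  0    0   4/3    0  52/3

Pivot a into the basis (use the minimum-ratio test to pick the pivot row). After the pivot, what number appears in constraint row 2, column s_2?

3/7

Ratio test on column a — row 1: (26/3)/(7/3) = 26/7; row 2: (13/3)/(2/3) = 13/2; row 3: entry -2/3 ≤ 0. Minimum is 26/7 at row 1 (s_1 leaves); pivot element 7/3.
Divide row 1 by 7/3; eliminate column a from the other rows.
Row 2 update in column s_2: 1/3 − (2/3)·(-1/7) = 3/7.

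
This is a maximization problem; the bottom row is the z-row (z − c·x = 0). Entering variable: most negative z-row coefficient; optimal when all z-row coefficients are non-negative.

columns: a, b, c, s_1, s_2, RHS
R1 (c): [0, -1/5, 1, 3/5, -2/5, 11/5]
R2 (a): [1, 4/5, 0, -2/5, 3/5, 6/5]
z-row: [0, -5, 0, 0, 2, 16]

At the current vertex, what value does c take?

11/5

c is basic (row 1); its value is the RHS of that row, 11/5.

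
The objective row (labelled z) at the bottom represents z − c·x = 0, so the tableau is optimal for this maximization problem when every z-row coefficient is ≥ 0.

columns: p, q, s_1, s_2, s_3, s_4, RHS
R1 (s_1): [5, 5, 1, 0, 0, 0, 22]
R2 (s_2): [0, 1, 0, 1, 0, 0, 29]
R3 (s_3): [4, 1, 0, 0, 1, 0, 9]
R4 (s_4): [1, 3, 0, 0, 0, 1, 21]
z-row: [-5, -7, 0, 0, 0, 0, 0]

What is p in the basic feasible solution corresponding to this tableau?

p is not in the basis, so in the current basic feasible solution p = 0.

0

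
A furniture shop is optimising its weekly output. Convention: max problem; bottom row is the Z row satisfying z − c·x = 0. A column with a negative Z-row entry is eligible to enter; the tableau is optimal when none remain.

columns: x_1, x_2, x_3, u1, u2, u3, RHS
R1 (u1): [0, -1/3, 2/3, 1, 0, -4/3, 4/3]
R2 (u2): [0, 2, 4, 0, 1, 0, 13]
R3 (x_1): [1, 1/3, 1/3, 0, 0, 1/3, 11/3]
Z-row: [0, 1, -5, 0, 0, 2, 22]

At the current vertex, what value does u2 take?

u2 is basic (row 2); its value is the RHS of that row, 13.

13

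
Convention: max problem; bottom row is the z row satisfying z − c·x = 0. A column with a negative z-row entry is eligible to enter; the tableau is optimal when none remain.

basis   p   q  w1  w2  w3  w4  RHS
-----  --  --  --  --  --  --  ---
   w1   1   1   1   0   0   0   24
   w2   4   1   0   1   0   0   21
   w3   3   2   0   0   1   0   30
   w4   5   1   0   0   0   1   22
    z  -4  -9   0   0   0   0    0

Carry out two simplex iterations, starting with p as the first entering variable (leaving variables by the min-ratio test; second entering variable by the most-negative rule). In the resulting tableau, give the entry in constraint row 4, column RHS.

Ratio test on column p — row 1: 24/1 = 24; row 2: 21/4 = 21/4; row 3: 30/3 = 10; row 4: 22/5 = 22/5. Minimum is 22/5 at row 4 (w4 leaves); pivot element 5.
Divide row 4 by 5; eliminate column p from the other rows.
Second iteration: most negative z-row entry is -41/5 in column q, so q enters.
Ratio test on column q — row 1: (98/5)/(4/5) = 49/2; row 2: (17/5)/(1/5) = 17; row 3: (84/5)/(7/5) = 12; row 4: (22/5)/(1/5) = 22. Minimum is 12 at row 3 (w3 leaves); pivot element 7/5.
Divide row 3 by 7/5; eliminate column q from the other rows.
After both pivots, the entry at constraint row 4, column RHS is 2.

2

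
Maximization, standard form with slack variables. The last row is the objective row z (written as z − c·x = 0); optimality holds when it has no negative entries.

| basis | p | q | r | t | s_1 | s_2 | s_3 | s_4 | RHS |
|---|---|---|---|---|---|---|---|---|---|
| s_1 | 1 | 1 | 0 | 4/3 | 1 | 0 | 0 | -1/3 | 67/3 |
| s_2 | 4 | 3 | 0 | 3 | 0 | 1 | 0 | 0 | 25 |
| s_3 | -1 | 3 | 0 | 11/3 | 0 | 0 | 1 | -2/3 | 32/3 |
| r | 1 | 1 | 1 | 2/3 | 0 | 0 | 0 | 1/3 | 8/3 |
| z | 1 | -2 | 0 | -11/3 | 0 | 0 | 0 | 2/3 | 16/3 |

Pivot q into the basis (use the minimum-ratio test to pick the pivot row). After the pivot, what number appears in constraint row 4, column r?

Ratio test on column q — row 1: (67/3)/1 = 67/3; row 2: 25/3 = 25/3; row 3: (32/3)/3 = 32/9; row 4: (8/3)/1 = 8/3. Minimum is 8/3 at row 4 (r leaves); pivot element 1.
Divide row 4 by 1; eliminate column q from the other rows.
In the new row 4, the r entry is the old entry divided by the pivot: 1/1 = 1.

1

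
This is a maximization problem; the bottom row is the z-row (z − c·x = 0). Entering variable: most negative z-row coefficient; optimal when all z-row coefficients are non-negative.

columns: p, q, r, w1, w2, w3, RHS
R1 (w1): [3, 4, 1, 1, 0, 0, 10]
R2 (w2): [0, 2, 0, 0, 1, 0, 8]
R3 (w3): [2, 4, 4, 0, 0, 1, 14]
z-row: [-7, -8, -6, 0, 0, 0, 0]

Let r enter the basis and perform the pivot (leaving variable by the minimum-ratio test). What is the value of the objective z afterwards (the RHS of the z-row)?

21

Ratio test on column r — row 1: 10/1 = 10; row 2: entry 0 ≤ 0; row 3: 14/4 = 7/2. Minimum is 7/2 at row 3 (w3 leaves); pivot element 4.
Pivot on row 3; the z-row RHS becomes 0 − (-6)·(7/2) = 21.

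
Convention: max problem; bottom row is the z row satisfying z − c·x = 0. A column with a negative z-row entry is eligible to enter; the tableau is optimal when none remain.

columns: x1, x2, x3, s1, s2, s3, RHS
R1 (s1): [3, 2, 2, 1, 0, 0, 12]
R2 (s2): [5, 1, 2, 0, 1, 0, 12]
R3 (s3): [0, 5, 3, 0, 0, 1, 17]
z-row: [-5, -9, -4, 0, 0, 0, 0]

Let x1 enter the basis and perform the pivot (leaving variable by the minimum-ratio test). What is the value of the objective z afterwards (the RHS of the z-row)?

12

Ratio test on column x1 — row 1: 12/3 = 4; row 2: 12/5 = 12/5; row 3: entry 0 ≤ 0. Minimum is 12/5 at row 2 (s2 leaves); pivot element 5.
Pivot on row 2; the z-row RHS becomes 0 − (-5)·(12/5) = 12.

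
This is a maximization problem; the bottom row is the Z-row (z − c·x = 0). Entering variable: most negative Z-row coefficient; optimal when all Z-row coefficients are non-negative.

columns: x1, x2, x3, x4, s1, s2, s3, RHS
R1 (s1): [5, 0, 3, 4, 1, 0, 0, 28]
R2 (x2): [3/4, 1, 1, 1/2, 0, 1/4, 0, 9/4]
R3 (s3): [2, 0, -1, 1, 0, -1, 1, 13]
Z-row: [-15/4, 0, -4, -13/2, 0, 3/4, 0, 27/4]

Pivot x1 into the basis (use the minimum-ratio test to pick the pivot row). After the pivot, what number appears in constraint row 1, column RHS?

Ratio test on column x1 — row 1: 28/5 = 28/5; row 2: (9/4)/(3/4) = 3; row 3: 13/2 = 13/2. Minimum is 3 at row 2 (x2 leaves); pivot element 3/4.
Divide row 2 by 3/4; eliminate column x1 from the other rows.
Row 1 update in column RHS: 28 − 5·3 = 13.

13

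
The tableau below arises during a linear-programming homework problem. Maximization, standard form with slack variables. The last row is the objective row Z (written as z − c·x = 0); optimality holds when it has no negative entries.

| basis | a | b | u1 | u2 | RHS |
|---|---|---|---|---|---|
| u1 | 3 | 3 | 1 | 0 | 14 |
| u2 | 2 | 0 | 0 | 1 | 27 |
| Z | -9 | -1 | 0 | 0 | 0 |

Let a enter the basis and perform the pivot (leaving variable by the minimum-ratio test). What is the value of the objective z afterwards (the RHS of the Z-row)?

Ratio test on column a — row 1: 14/3 = 14/3; row 2: 27/2 = 27/2. Minimum is 14/3 at row 1 (u1 leaves); pivot element 3.
Pivot on row 1; the Z-row RHS becomes 0 − (-9)·(14/3) = 42.

42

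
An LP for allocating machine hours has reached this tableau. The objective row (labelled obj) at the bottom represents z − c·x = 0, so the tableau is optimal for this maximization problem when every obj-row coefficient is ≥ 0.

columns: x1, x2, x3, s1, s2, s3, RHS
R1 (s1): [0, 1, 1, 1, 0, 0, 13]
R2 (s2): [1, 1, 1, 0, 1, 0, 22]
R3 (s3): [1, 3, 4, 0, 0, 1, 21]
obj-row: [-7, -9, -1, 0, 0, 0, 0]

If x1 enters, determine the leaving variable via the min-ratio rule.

Column x1 entries and ratios — s1: 0 ≤ 0, skip; s2: 22/1 = 22; s3: 21/1 = 21.
Smallest ratio is 21 in the row of s3, so s3 leaves.

s3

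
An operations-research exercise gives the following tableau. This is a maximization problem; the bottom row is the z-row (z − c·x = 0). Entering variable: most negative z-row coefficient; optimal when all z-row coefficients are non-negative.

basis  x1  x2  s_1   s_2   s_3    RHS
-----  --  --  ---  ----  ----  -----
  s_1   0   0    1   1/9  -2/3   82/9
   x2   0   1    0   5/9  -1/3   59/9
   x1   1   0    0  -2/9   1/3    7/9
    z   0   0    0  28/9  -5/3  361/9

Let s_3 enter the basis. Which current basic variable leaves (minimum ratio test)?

x1

Column s_3 entries and ratios — s_1: -2/3 ≤ 0, skip; x2: -1/3 ≤ 0, skip; x1: (7/9)/(1/3) = 7/3.
Smallest ratio is 7/3 in the row of x1, so x1 leaves.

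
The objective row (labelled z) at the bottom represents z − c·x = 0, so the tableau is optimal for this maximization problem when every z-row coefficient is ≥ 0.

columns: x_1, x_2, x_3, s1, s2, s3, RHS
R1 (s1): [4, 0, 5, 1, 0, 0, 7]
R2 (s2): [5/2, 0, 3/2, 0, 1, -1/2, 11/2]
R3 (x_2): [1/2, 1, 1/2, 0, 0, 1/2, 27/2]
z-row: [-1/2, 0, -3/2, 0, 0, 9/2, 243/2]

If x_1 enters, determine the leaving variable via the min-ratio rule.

s1

Column x_1 entries and ratios — s1: 7/4 = 7/4; s2: (11/2)/(5/2) = 11/5; x_2: (27/2)/(1/2) = 27.
Smallest ratio is 7/4 in the row of s1, so s1 leaves.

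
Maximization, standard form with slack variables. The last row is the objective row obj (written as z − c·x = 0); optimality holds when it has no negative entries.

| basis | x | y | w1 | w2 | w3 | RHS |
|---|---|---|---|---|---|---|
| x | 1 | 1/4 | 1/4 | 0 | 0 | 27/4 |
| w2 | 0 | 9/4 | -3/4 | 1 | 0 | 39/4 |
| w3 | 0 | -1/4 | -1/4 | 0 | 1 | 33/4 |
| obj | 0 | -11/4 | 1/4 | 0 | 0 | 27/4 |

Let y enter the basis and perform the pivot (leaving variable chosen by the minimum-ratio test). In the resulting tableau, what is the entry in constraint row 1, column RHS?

17/3

Ratio test on column y — row 1: (27/4)/(1/4) = 27; row 2: (39/4)/(9/4) = 13/3; row 3: entry -1/4 ≤ 0. Minimum is 13/3 at row 2 (w2 leaves); pivot element 9/4.
Divide row 2 by 9/4; eliminate column y from the other rows.
Row 1 update in column RHS: 27/4 − (1/4)·(13/3) = 17/3.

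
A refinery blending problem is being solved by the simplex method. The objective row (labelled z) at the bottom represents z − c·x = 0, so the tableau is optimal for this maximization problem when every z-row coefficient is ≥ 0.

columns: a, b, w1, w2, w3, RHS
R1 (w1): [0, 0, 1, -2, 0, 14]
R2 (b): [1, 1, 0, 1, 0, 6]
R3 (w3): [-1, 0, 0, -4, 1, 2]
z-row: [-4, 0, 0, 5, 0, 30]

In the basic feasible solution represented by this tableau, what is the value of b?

b is basic (row 2); its value is the RHS of that row, 6.

6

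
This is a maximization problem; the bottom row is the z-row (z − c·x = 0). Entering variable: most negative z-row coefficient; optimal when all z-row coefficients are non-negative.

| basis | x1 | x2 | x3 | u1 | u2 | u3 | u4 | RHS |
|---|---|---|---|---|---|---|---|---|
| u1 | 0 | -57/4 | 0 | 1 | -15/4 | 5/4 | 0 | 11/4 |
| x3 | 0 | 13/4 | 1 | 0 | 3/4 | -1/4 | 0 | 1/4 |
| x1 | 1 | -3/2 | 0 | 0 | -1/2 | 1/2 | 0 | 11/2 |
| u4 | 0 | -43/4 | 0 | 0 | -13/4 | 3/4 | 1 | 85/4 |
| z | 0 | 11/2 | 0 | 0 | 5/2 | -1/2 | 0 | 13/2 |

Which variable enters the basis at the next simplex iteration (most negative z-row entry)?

Negative z-row entries: u3: -1/2.
The most negative is -1/2 in column u3, so u3 enters.

u3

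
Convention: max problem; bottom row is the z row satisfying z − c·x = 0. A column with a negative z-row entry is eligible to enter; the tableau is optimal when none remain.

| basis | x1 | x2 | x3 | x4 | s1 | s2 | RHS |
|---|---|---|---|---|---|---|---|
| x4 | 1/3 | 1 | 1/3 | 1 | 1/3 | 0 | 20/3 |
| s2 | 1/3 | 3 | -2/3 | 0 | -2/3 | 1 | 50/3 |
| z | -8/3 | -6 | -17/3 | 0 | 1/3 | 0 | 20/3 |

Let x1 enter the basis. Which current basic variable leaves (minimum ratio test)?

Column x1 entries and ratios — x4: (20/3)/(1/3) = 20; s2: (50/3)/(1/3) = 50.
Smallest ratio is 20 in the row of x4, so x4 leaves.

x4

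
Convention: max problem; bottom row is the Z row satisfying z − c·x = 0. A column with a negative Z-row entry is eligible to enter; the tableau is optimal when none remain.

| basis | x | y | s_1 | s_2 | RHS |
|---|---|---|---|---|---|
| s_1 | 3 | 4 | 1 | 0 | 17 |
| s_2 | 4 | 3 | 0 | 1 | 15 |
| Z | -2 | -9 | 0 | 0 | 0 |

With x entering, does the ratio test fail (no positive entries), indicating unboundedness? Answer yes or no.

Column x has positive entries in row(s) 1, 2, so the ratio test bounds it — not unbounded.

no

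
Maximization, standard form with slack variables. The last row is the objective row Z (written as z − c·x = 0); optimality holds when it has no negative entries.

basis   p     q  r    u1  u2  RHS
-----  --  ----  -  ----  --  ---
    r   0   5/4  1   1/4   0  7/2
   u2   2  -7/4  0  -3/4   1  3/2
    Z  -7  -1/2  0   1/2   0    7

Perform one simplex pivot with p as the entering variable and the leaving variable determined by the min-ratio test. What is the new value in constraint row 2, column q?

Ratio test on column p — row 1: entry 0 ≤ 0; row 2: (3/2)/2 = 3/4. Minimum is 3/4 at row 2 (u2 leaves); pivot element 2.
Divide row 2 by 2; eliminate column p from the other rows.
In the new row 2, the q entry is the old entry divided by the pivot: (-7/4)/2 = -7/8.

-7/8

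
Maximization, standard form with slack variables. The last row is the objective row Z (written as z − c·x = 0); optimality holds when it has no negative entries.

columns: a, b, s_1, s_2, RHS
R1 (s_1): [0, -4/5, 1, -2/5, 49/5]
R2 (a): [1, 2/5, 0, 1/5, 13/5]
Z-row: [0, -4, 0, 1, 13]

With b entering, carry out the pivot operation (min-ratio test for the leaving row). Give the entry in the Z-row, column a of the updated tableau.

10

Ratio test on column b — row 1: entry -4/5 ≤ 0; row 2: (13/5)/(2/5) = 13/2. Minimum is 13/2 at row 2 (a leaves); pivot element 2/5.
Divide row 2 by 2/5; eliminate column b from the other rows.
Z-row update in column a: 0 − (-4)·(5/2) = 10.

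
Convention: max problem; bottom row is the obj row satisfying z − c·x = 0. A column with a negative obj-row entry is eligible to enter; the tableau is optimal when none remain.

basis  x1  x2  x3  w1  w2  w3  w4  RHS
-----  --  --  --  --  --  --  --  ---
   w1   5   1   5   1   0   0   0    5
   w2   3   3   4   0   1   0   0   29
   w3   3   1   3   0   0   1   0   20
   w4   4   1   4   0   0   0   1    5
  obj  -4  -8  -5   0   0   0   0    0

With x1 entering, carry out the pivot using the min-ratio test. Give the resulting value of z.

4

Ratio test on column x1 — row 1: 5/5 = 1; row 2: 29/3 = 29/3; row 3: 20/3 = 20/3; row 4: 5/4 = 5/4. Minimum is 1 at row 1 (w1 leaves); pivot element 5.
Pivot on row 1; the obj-row RHS becomes 0 − (-4)·1 = 4.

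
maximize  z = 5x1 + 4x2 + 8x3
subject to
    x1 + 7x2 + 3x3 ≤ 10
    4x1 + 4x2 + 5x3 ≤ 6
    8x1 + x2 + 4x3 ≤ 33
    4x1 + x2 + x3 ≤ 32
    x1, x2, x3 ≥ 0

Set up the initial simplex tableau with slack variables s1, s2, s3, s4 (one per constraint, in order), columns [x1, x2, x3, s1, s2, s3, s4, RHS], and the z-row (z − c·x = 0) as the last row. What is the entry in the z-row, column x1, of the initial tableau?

The z-row carries the negated objective coefficients: the x1 entry is -5.

-5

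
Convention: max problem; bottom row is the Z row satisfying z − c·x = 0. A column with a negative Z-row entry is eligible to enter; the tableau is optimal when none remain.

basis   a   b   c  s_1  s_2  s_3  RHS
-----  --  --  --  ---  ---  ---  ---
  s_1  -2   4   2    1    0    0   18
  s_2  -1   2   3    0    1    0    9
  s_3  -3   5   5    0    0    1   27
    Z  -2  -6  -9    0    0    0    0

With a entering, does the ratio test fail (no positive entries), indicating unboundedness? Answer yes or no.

Every constraint-row entry in column a is ≤ 0, so increasing a is unbounded.

yes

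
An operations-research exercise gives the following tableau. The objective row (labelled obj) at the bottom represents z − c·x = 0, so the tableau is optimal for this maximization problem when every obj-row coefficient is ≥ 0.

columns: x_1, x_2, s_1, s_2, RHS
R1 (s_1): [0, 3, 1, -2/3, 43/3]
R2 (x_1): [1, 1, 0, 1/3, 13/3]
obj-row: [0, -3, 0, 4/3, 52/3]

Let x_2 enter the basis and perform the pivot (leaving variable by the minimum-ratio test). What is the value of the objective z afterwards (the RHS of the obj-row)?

91/3

Ratio test on column x_2 — row 1: (43/3)/3 = 43/9; row 2: (13/3)/1 = 13/3. Minimum is 13/3 at row 2 (x_1 leaves); pivot element 1.
Pivot on row 2; the obj-row RHS becomes 52/3 − (-3)·(13/3) = 91/3.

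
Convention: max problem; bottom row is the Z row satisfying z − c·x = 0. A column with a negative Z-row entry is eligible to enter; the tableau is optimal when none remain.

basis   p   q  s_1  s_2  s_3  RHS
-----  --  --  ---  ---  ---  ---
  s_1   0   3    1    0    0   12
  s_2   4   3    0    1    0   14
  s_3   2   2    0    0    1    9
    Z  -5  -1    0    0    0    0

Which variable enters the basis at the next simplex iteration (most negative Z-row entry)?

Negative Z-row entries: p: -5, q: -1.
The most negative is -5 in column p, so p enters.

p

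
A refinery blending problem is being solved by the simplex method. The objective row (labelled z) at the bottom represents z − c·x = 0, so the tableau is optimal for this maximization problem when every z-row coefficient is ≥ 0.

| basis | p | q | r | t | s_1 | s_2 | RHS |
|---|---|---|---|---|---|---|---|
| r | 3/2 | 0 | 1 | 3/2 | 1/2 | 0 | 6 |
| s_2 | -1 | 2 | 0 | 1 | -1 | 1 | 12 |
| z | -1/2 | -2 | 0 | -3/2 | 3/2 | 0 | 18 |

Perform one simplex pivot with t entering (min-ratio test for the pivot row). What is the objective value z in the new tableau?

Ratio test on column t — row 1: 6/(3/2) = 4; row 2: 12/1 = 12. Minimum is 4 at row 1 (r leaves); pivot element 3/2.
Pivot on row 1; the z-row RHS becomes 18 − (-3/2)·4 = 24.

24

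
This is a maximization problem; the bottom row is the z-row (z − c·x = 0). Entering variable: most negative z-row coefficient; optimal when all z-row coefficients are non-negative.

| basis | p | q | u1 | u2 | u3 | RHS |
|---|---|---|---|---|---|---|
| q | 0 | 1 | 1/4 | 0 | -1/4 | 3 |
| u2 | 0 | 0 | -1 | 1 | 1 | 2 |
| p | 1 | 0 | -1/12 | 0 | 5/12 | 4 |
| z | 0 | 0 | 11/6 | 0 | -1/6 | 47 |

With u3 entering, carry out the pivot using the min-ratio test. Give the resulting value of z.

142/3

Ratio test on column u3 — row 1: entry -1/4 ≤ 0; row 2: 2/1 = 2; row 3: 4/(5/12) = 48/5. Minimum is 2 at row 2 (u2 leaves); pivot element 1.
Pivot on row 2; the z-row RHS becomes 47 − (-1/6)·2 = 142/3.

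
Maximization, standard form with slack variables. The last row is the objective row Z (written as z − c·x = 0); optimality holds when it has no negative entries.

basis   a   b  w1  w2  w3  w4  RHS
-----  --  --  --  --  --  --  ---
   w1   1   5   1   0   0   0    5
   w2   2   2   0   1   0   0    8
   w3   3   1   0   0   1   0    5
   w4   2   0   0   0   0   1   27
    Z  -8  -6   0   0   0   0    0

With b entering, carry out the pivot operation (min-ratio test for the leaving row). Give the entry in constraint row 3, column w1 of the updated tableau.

Ratio test on column b — row 1: 5/5 = 1; row 2: 8/2 = 4; row 3: 5/1 = 5; row 4: entry 0 ≤ 0. Minimum is 1 at row 1 (w1 leaves); pivot element 5.
Divide row 1 by 5; eliminate column b from the other rows.
Row 3 update in column w1: 0 − 1·(1/5) = -1/5.

-1/5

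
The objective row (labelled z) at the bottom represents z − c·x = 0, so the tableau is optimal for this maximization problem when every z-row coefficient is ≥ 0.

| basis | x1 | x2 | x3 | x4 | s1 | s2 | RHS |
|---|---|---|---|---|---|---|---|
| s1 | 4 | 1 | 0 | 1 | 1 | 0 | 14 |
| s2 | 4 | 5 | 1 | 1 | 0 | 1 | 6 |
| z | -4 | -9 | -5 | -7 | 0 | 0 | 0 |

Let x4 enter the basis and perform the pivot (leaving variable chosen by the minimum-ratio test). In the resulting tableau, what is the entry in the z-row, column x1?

Ratio test on column x4 — row 1: 14/1 = 14; row 2: 6/1 = 6. Minimum is 6 at row 2 (s2 leaves); pivot element 1.
Divide row 2 by 1; eliminate column x4 from the other rows.
z-row update in column x1: -4 − (-7)·4 = 24.

24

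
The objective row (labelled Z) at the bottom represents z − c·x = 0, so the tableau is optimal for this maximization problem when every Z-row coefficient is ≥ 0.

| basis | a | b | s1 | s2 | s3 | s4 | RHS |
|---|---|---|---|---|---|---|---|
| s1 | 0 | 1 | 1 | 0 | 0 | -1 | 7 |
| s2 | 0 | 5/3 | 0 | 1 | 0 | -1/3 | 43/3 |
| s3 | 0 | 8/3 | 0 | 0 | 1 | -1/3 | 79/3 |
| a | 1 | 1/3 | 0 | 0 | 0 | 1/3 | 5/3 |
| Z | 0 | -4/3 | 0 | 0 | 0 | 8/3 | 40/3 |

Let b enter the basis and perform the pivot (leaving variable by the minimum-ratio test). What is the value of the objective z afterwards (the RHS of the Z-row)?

20

Ratio test on column b — row 1: 7/1 = 7; row 2: (43/3)/(5/3) = 43/5; row 3: (79/3)/(8/3) = 79/8; row 4: (5/3)/(1/3) = 5. Minimum is 5 at row 4 (a leaves); pivot element 1/3.
Pivot on row 4; the Z-row RHS becomes 40/3 − (-4/3)·5 = 20.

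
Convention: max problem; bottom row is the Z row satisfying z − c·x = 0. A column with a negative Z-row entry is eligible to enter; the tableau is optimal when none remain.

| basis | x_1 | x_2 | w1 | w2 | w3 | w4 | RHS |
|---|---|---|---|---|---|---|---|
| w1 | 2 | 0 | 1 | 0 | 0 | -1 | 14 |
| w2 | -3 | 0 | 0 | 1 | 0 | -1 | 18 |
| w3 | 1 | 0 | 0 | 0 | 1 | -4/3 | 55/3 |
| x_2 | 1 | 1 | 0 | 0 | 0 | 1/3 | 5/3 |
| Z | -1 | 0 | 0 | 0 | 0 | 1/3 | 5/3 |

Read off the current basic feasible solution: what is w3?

w3 is basic (row 3); its value is the RHS of that row, 55/3.

55/3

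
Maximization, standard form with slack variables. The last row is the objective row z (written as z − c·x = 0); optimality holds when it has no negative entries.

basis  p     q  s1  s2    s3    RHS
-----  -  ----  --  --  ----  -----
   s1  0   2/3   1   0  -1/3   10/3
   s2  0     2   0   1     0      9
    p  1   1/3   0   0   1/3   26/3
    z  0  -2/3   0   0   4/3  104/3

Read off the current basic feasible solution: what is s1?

s1 is basic (row 1); its value is the RHS of that row, 10/3.

10/3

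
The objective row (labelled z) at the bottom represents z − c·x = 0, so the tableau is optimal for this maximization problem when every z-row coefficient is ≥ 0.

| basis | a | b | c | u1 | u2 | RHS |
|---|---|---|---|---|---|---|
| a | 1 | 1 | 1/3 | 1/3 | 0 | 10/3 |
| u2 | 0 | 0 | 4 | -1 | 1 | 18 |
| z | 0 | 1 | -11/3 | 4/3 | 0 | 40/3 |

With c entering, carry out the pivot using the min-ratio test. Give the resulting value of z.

Ratio test on column c — row 1: (10/3)/(1/3) = 10; row 2: 18/4 = 9/2. Minimum is 9/2 at row 2 (u2 leaves); pivot element 4.
Pivot on row 2; the z-row RHS becomes 40/3 − (-11/3)·(9/2) = 179/6.

179/6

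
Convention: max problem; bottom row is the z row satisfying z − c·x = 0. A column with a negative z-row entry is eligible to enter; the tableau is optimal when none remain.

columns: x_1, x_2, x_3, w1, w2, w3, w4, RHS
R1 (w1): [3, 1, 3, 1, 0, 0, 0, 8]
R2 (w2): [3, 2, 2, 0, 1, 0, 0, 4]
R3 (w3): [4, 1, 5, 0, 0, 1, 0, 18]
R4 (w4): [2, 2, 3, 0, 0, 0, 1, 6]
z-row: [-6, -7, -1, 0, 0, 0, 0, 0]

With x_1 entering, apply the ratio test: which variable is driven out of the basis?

Column x_1 entries and ratios — w1: 8/3 = 8/3; w2: 4/3 = 4/3; w3: 18/4 = 9/2; w4: 6/2 = 3.
Smallest ratio is 4/3 in the row of w2, so w2 leaves.

w2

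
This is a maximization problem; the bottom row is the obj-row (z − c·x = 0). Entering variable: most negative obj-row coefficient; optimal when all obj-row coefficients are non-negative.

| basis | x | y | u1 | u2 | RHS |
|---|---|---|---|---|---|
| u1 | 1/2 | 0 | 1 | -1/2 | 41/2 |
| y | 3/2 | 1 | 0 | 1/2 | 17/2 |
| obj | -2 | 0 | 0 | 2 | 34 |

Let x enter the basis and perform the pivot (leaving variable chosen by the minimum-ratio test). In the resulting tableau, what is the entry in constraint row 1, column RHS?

53/3

Ratio test on column x — row 1: (41/2)/(1/2) = 41; row 2: (17/2)/(3/2) = 17/3. Minimum is 17/3 at row 2 (y leaves); pivot element 3/2.
Divide row 2 by 3/2; eliminate column x from the other rows.
Row 1 update in column RHS: 41/2 − (1/2)·(17/3) = 53/3.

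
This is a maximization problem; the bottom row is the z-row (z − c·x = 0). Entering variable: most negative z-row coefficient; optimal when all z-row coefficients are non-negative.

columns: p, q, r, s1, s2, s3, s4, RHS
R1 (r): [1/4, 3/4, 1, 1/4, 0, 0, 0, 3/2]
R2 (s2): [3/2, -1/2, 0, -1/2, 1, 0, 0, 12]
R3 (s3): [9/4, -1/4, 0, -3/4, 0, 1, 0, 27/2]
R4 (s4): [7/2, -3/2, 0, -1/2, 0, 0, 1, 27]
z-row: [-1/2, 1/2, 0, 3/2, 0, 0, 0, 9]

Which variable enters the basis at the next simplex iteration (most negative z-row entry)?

p

Negative z-row entries: p: -1/2.
The most negative is -1/2 in column p, so p enters.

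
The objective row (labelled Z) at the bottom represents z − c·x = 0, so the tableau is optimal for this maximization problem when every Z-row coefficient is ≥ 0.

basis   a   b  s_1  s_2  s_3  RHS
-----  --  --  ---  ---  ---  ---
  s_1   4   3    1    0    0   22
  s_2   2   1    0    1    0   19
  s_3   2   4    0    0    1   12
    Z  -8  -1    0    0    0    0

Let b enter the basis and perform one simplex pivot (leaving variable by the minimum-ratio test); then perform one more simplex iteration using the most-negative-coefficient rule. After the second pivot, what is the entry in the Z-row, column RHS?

Ratio test on column b — row 1: 22/3 = 22/3; row 2: 19/1 = 19; row 3: 12/4 = 3. Minimum is 3 at row 3 (s_3 leaves); pivot element 4.
Divide row 3 by 4; eliminate column b from the other rows.
Second iteration: most negative Z-row entry is -15/2 in column a, so a enters.
Ratio test on column a — row 1: 13/(5/2) = 26/5; row 2: 16/(3/2) = 32/3; row 3: 3/(1/2) = 6. Minimum is 26/5 at row 1 (s_1 leaves); pivot element 5/2.
Divide row 1 by 5/2; eliminate column a from the other rows.
After both pivots, the entry at the Z-row, column RHS is 42.

42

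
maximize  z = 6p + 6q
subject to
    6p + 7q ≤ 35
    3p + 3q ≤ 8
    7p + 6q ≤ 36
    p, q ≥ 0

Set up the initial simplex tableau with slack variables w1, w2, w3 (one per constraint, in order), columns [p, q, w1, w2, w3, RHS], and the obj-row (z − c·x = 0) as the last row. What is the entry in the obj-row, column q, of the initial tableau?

-6

The obj-row carries the negated objective coefficients: the q entry is -6.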